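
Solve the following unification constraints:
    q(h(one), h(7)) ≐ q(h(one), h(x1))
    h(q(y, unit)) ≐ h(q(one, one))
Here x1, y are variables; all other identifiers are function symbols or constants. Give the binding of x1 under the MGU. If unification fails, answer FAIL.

Decompose q/2: h(one) ≐ h(one),  h(7) ≐ h(x1).
Delete trivial equation h(one) ≐ h(one).
Decompose h/1: 7 ≐ x1.
Bind x1 := 7; no other remaining equation mentions x1.
Decompose h/1: q(y, unit) ≐ q(one, one).
Decompose q/2: y ≐ one,  unit ≐ one.
Bind y := one; no other remaining equation mentions y.
Clash: constants unit and one differ; no unifier exists.

FAIL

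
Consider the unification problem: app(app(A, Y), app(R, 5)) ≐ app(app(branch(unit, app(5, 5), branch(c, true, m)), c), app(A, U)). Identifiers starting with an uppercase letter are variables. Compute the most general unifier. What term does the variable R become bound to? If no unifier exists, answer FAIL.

branch(unit, app(5, 5), branch(c, true, m))

Decompose app/2: app(A, Y) ≐ app(branch(unit, app(5, 5), branch(c, true, m)), c),  app(R, 5) ≐ app(A, U).
Decompose app/2: A ≐ branch(unit, app(5, 5), branch(c, true, m)),  Y ≐ c.
Bind A := branch(unit, app(5, 5), branch(c, true, m)); substituting into the one remaining equation that mentions A gives: app(R, 5) ≐ app(branch(unit, app(5, 5), branch(c, true, m)), U).
Bind Y := c; no other remaining equation mentions Y.
Decompose app/2: R ≐ branch(unit, app(5, 5), branch(c, true, m)),  5 ≐ U.
Bind R := branch(unit, app(5, 5), branch(c, true, m)); no other remaining equation mentions R.
Bind U := 5.
MGU = { A -> branch(unit, app(5, 5), branch(c, true, m)), Y -> c, R -> branch(unit, app(5, 5), branch(c, true, m)), U -> 5 }, so R -> branch(unit, app(5, 5), branch(c, true, m)).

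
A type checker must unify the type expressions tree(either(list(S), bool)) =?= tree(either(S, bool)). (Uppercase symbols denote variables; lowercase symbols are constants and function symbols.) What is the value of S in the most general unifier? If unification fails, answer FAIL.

FAIL

Decompose tree/1: either(list(S), bool) =?= either(S, bool).
Decompose either/2: list(S) =?= S,  bool =?= bool.
Occurs check fails: S occurs in list(S); the equation S =?= list(S) has no finite solution.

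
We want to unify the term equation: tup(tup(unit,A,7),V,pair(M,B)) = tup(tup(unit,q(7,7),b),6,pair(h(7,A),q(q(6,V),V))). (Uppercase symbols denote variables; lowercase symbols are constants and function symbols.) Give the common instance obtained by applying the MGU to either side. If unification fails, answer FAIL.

Decompose tup/3: tup(unit,A,7) = tup(unit,q(7,7),b),  V = 6,  pair(M,B) = pair(h(7,A),q(q(6,V),V)).
Decompose tup/3: unit = unit,  A = q(7,7),  7 = b.
Delete trivial equation unit = unit.
Bind A := q(7,7); substituting into the one remaining equation that mentions A gives: pair(M,B) = pair(h(7,q(7,7)),q(q(6,V),V)).
Clash: constants 7 and b differ; no unifier exists.

FAIL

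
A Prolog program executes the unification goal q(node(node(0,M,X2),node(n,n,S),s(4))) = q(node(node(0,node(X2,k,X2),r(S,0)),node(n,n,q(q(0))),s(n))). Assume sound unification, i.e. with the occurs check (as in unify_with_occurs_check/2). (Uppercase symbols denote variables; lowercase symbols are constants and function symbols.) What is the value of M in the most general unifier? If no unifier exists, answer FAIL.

FAIL

Decompose q/1: node(node(0,M,X2),node(n,n,S),s(4)) = node(node(0,node(X2,k,X2),r(S,0)),node(n,n,q(q(0))),s(n)).
Decompose node/3: node(0,M,X2) = node(0,node(X2,k,X2),r(S,0)),  node(n,n,S) = node(n,n,q(q(0))),  s(4) = s(n).
Decompose node/3: 0 = 0,  M = node(X2,k,X2),  X2 = r(S,0).
Delete trivial equation 0 = 0.
Bind M := node(X2,k,X2); no other remaining equation mentions M.
Bind X2 := r(S,0); no other remaining equation mentions X2. Substituting into the earlier binding gives M := node(r(S,0),k,r(S,0)).
Decompose node/3: n = n,  n = n,  S = q(q(0)).
Delete trivial equation n = n.
Delete trivial equation n = n.
Bind S := q(q(0)); no other remaining equation mentions S. Substituting into the earlier bindings gives M := node(r(q(q(0)),0),k,r(q(q(0)),0)), X2 := r(q(q(0)),0).
Decompose s/1: 4 = n.
Clash: constants 4 and n differ; no unifier exists.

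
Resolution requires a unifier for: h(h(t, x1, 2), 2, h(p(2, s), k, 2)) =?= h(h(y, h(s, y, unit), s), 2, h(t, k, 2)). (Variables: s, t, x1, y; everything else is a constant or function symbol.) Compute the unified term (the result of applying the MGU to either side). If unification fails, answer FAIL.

Decompose h/3: h(t, x1, 2) =?= h(y, h(s, y, unit), s),  2 =?= 2,  h(p(2, s), k, 2) =?= h(t, k, 2).
Decompose h/3: t =?= y,  x1 =?= h(s, y, unit),  2 =?= s.
Bind t := y; substituting into the one remaining equation that mentions t gives: h(p(2, s), k, 2) =?= h(y, k, 2).
Bind x1 := h(s, y, unit); no other remaining equation mentions x1.
Bind s := 2; substituting into the one remaining equation that mentions s gives: h(p(2, 2), k, 2) =?= h(y, k, 2). Substituting into the earlier binding gives x1 := h(2, y, unit).
Delete trivial equation 2 =?= 2.
Decompose h/3: p(2, 2) =?= y,  k =?= k,  2 =?= 2.
Bind y := p(2, 2); no other remaining equation mentions y. Substituting into the earlier bindings gives t := p(2, 2), x1 := h(2, p(2, 2), unit).
Delete trivial equation k =?= k.
Delete trivial equation 2 =?= 2.
Applying the MGU to either side gives h(h(p(2, 2), h(2, p(2, 2), unit), 2), 2, h(p(2, 2), k, 2)).

h(h(p(2, 2), h(2, p(2, 2), unit), 2), 2, h(p(2, 2), k, 2))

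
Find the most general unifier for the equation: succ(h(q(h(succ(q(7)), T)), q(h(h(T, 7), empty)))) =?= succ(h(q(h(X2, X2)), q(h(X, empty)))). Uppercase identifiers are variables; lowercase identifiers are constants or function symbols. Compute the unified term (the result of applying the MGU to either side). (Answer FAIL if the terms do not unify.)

succ(h(q(h(succ(q(7)), succ(q(7)))), q(h(h(succ(q(7)), 7), empty))))

Decompose succ/1: h(q(h(succ(q(7)), T)), q(h(h(T, 7), empty))) =?= h(q(h(X2, X2)), q(h(X, empty))).
Decompose h/2: q(h(succ(q(7)), T)) =?= q(h(X2, X2)),  q(h(h(T, 7), empty)) =?= q(h(X, empty)).
Decompose q/1: h(succ(q(7)), T) =?= h(X2, X2).
Decompose h/2: succ(q(7)) =?= X2,  T =?= X2.
Bind X2 := succ(q(7)); substituting into the one remaining equation that mentions X2 gives: T =?= succ(q(7)).
Bind T := succ(q(7)); substituting into the remaining equation gives: q(h(h(succ(q(7)), 7), empty)) =?= q(h(X, empty)).
Decompose q/1: h(h(succ(q(7)), 7), empty) =?= h(X, empty).
Decompose h/2: h(succ(q(7)), 7) =?= X,  empty =?= empty.
Bind X := h(succ(q(7)), 7); no other remaining equation mentions X.
Delete trivial equation empty =?= empty.
Applying the MGU to either side gives succ(h(q(h(succ(q(7)), succ(q(7)))), q(h(h(succ(q(7)), 7), empty)))).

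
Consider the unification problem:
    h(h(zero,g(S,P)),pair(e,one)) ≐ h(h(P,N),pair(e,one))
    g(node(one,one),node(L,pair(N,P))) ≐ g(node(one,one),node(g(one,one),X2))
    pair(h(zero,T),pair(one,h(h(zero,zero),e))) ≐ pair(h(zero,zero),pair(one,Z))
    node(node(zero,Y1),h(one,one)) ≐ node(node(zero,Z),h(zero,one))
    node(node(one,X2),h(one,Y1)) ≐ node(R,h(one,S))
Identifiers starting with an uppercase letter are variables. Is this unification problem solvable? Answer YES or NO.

Decompose h/2: h(zero,g(S,P)) ≐ h(P,N),  pair(e,one) ≐ pair(e,one).
Decompose h/2: zero ≐ P,  g(S,P) ≐ N.
Bind P := zero; substituting into the 2 remaining equations that mention P gives: g(S,zero) ≐ N,  g(node(one,one),node(L,pair(N,zero))) ≐ g(node(one,one),node(g(one,one),X2)).
Bind N := g(S,zero); substituting into the one remaining equation that mentions N gives: g(node(one,one),node(L,pair(g(S,zero),zero))) ≐ g(node(one,one),node(g(one,one),X2)).
Delete trivial equation pair(e,one) ≐ pair(e,one).
Decompose g/2: node(one,one) ≐ node(one,one),  node(L,pair(g(S,zero),zero)) ≐ node(g(one,one),X2).
Delete trivial equation node(one,one) ≐ node(one,one).
Decompose node/2: L ≐ g(one,one),  pair(g(S,zero),zero) ≐ X2.
Bind L := g(one,one); no other remaining equation mentions L.
Bind X2 := pair(g(S,zero),zero); substituting into the one remaining equation that mentions X2 gives: node(node(one,pair(g(S,zero),zero)),h(one,Y1)) ≐ node(R,h(one,S)).
Decompose pair/2: h(zero,T) ≐ h(zero,zero),  pair(one,h(h(zero,zero),e)) ≐ pair(one,Z).
Decompose h/2: zero ≐ zero,  T ≐ zero.
Delete trivial equation zero ≐ zero.
Bind T := zero; no other remaining equation mentions T.
Decompose pair/2: one ≐ one,  h(h(zero,zero),e) ≐ Z.
Delete trivial equation one ≐ one.
Bind Z := h(h(zero,zero),e); substituting into the one remaining equation that mentions Z gives: node(node(zero,Y1),h(one,one)) ≐ node(node(zero,h(h(zero,zero),e)),h(zero,one)).
Decompose node/2: node(zero,Y1) ≐ node(zero,h(h(zero,zero),e)),  h(one,one) ≐ h(zero,one).
Decompose node/2: zero ≐ zero,  Y1 ≐ h(h(zero,zero),e).
Delete trivial equation zero ≐ zero.
Bind Y1 := h(h(zero,zero),e); substituting into the one remaining equation that mentions Y1 gives: node(node(one,pair(g(S,zero),zero)),h(one,h(h(zero,zero),e))) ≐ node(R,h(one,S)).
Decompose h/2: one ≐ zero,  one ≐ one.
Clash: constants one and zero differ; no unifier exists.

NO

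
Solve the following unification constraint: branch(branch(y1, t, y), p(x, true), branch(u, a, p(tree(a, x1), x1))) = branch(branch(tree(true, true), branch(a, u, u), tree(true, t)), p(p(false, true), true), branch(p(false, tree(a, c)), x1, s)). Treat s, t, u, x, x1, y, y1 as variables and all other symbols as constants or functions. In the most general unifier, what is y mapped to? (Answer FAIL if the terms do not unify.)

Decompose branch/3: branch(y1, t, y) = branch(tree(true, true), branch(a, u, u), tree(true, t)),  p(x, true) = p(p(false, true), true),  branch(u, a, p(tree(a, x1), x1)) = branch(p(false, tree(a, c)), x1, s).
Decompose branch/3: y1 = tree(true, true),  t = branch(a, u, u),  y = tree(true, t).
Bind y1 := tree(true, true); no other remaining equation mentions y1.
Bind t := branch(a, u, u); substituting into the one remaining equation that mentions t gives: y = tree(true, branch(a, u, u)).
Bind y := tree(true, branch(a, u, u)); no other remaining equation mentions y.
Decompose p/2: x = p(false, true),  true = true.
Bind x := p(false, true); no other remaining equation mentions x.
Delete trivial equation true = true.
Decompose branch/3: u = p(false, tree(a, c)),  a = x1,  p(tree(a, x1), x1) = s.
Bind u := p(false, tree(a, c)); no other remaining equation mentions u. Substituting into the earlier bindings gives t := branch(a, p(false, tree(a, c)), p(false, tree(a, c))), y := tree(true, branch(a, p(false, tree(a, c)), p(false, tree(a, c)))).
Bind x1 := a; substituting into the remaining equation gives: p(tree(a, a), a) = s.
Bind s := p(tree(a, a), a).
MGU = { y1 := tree(true, true), t := branch(a, p(false, tree(a, c)), p(false, tree(a, c))), y := tree(true, branch(a, p(false, tree(a, c)), p(false, tree(a, c)))), x := p(false, true), u := p(false, tree(a, c)), x1 := a, s := p(tree(a, a), a) }, so y := tree(true, branch(a, p(false, tree(a, c)), p(false, tree(a, c)))).

tree(true, branch(a, p(false, tree(a, c)), p(false, tree(a, c))))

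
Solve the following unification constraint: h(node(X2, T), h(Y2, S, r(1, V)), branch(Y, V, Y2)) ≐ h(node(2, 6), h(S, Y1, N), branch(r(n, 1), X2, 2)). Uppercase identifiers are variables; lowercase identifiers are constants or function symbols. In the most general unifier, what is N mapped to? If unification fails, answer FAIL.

Decompose h/3: node(X2, T) ≐ node(2, 6),  h(Y2, S, r(1, V)) ≐ h(S, Y1, N),  branch(Y, V, Y2) ≐ branch(r(n, 1), X2, 2).
Decompose node/2: X2 ≐ 2,  T ≐ 6.
Bind X2 := 2; substituting into the one remaining equation that mentions X2 gives: branch(Y, V, Y2) ≐ branch(r(n, 1), 2, 2).
Bind T := 6; no other remaining equation mentions T.
Decompose h/3: Y2 ≐ S,  S ≐ Y1,  r(1, V) ≐ N.
Bind Y2 := S; substituting into the one remaining equation that mentions Y2 gives: branch(Y, V, S) ≐ branch(r(n, 1), 2, 2).
Bind S := Y1; substituting into the one remaining equation that mentions S gives: branch(Y, V, Y1) ≐ branch(r(n, 1), 2, 2). Substituting into the earlier binding gives Y2 := Y1.
Bind N := r(1, V); no other remaining equation mentions N.
Decompose branch/3: Y ≐ r(n, 1),  V ≐ 2,  Y1 ≐ 2.
Bind Y := r(n, 1); no other remaining equation mentions Y.
Bind V := 2; no other remaining equation mentions V. Substituting into the earlier binding gives N := r(1, 2).
Bind Y1 := 2. Substituting into the earlier bindings gives Y2 := 2, S := 2.
MGU = { X2 ↦ 2, T ↦ 6, Y2 ↦ 2, S ↦ 2, N ↦ r(1, 2), Y ↦ r(n, 1), V ↦ 2, Y1 ↦ 2 }, so N ↦ r(1, 2).

r(1, 2)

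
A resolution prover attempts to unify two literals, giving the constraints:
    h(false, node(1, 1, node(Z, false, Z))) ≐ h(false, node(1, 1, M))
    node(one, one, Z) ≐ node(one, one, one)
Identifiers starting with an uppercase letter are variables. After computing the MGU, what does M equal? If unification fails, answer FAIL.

Decompose h/2: false ≐ false,  node(1, 1, node(Z, false, Z)) ≐ node(1, 1, M).
Delete trivial equation false ≐ false.
Decompose node/3: 1 ≐ 1,  1 ≐ 1,  node(Z, false, Z) ≐ M.
Delete trivial equation 1 ≐ 1.
Delete trivial equation 1 ≐ 1.
Bind M := node(Z, false, Z); no other remaining equation mentions M.
Decompose node/3: one ≐ one,  one ≐ one,  Z ≐ one.
Delete trivial equation one ≐ one.
Delete trivial equation one ≐ one.
Bind Z := one. Substituting into the earlier binding gives M := node(one, false, one).
MGU = { M := node(one, false, one), Z := one }, so M := node(one, false, one).

node(one, false, one)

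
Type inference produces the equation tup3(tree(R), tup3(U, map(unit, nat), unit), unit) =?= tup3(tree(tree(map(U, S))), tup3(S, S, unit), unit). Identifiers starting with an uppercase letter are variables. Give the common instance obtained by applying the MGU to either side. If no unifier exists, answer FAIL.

tup3(tree(tree(map(map(unit, nat), map(unit, nat)))), tup3(map(unit, nat), map(unit, nat), unit), unit)

Decompose tup3/3: tree(R) =?= tree(tree(map(U, S))),  tup3(U, map(unit, nat), unit) =?= tup3(S, S, unit),  unit =?= unit.
Decompose tree/1: R =?= tree(map(U, S)).
Bind R := tree(map(U, S)); no other remaining equation mentions R.
Decompose tup3/3: U =?= S,  map(unit, nat) =?= S,  unit =?= unit.
Bind U := S; no other remaining equation mentions U. Substituting into the earlier binding gives R := tree(map(S, S)).
Bind S := map(unit, nat); no other remaining equation mentions S. Substituting into the earlier bindings gives R := tree(map(map(unit, nat), map(unit, nat))), U := map(unit, nat).
Delete trivial equation unit =?= unit.
Delete trivial equation unit =?= unit.
Applying the MGU to either side gives tup3(tree(tree(map(map(unit, nat), map(unit, nat)))), tup3(map(unit, nat), map(unit, nat), unit), unit).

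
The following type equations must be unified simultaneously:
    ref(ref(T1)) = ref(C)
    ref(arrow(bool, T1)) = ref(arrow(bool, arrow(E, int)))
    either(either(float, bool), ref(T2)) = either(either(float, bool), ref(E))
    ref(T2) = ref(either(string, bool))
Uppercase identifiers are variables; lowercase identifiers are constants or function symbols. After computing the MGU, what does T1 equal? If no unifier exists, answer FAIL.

arrow(either(string, bool), int)

Decompose ref/1: ref(T1) = C.
Bind C := ref(T1); no other remaining equation mentions C.
Decompose ref/1: arrow(bool, T1) = arrow(bool, arrow(E, int)).
Decompose arrow/2: bool = bool,  T1 = arrow(E, int).
Delete trivial equation bool = bool.
Bind T1 := arrow(E, int); no other remaining equation mentions T1. Substituting into the earlier binding gives C := ref(arrow(E, int)).
Decompose either/2: either(float, bool) = either(float, bool),  ref(T2) = ref(E).
Delete trivial equation either(float, bool) = either(float, bool).
Decompose ref/1: T2 = E.
Bind T2 := E; substituting into the remaining equation gives: ref(E) = ref(either(string, bool)).
Decompose ref/1: E = either(string, bool).
Bind E := either(string, bool). Substituting into the earlier bindings gives C := ref(arrow(either(string, bool), int)), T1 := arrow(either(string, bool), int), T2 := either(string, bool).
MGU = { C -> ref(arrow(either(string, bool), int)), T1 -> arrow(either(string, bool), int), T2 -> either(string, bool), E -> either(string, bool) }, so T1 -> arrow(either(string, bool), int).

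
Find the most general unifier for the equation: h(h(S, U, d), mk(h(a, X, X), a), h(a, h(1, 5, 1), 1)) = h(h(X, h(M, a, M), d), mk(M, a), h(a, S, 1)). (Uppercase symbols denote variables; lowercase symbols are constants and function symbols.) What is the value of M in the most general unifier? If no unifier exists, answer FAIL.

Decompose h/3: h(S, U, d) = h(X, h(M, a, M), d),  mk(h(a, X, X), a) = mk(M, a),  h(a, h(1, 5, 1), 1) = h(a, S, 1).
Decompose h/3: S = X,  U = h(M, a, M),  d = d.
Bind S := X; substituting into the one remaining equation that mentions S gives: h(a, h(1, 5, 1), 1) = h(a, X, 1).
Bind U := h(M, a, M); no other remaining equation mentions U.
Delete trivial equation d = d.
Decompose mk/2: h(a, X, X) = M,  a = a.
Bind M := h(a, X, X); no other remaining equation mentions M. Substituting into the earlier binding gives U := h(h(a, X, X), a, h(a, X, X)).
Delete trivial equation a = a.
Decompose h/3: a = a,  h(1, 5, 1) = X,  1 = 1.
Delete trivial equation a = a.
Bind X := h(1, 5, 1); no other remaining equation mentions X. Substituting into the earlier bindings gives S := h(1, 5, 1), U := h(h(a, h(1, 5, 1), h(1, 5, 1)), a, h(a, h(1, 5, 1), h(1, 5, 1))), M := h(a, h(1, 5, 1), h(1, 5, 1)).
Delete trivial equation 1 = 1.
MGU = { S ↦ h(1, 5, 1), U ↦ h(h(a, h(1, 5, 1), h(1, 5, 1)), a, h(a, h(1, 5, 1), h(1, 5, 1))), M ↦ h(a, h(1, 5, 1), h(1, 5, 1)), X ↦ h(1, 5, 1) }, so M ↦ h(a, h(1, 5, 1), h(1, 5, 1)).

h(a, h(1, 5, 1), h(1, 5, 1))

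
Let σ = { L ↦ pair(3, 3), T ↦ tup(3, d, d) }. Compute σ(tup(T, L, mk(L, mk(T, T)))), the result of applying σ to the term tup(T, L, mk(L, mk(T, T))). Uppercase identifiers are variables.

Replace each occurrence of L with pair(3, 3).
Replace each occurrence of T with tup(3, d, d).
Result: tup(tup(3, d, d), pair(3, 3), mk(pair(3, 3), mk(tup(3, d, d), tup(3, d, d)))).

tup(tup(3, d, d), pair(3, 3), mk(pair(3, 3), mk(tup(3, d, d), tup(3, d, d))))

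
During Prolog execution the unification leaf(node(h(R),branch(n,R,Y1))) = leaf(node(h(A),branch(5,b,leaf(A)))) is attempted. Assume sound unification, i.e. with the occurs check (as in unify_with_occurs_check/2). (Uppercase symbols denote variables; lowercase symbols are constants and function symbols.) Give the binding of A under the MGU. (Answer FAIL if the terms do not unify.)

Decompose leaf/1: node(h(R),branch(n,R,Y1)) = node(h(A),branch(5,b,leaf(A))).
Decompose node/2: h(R) = h(A),  branch(n,R,Y1) = branch(5,b,leaf(A)).
Decompose h/1: R = A.
Bind R := A; substituting into the remaining equation gives: branch(n,A,Y1) = branch(5,b,leaf(A)).
Decompose branch/3: n = 5,  A = b,  Y1 = leaf(A).
Clash: constants n and 5 differ; no unifier exists.

FAIL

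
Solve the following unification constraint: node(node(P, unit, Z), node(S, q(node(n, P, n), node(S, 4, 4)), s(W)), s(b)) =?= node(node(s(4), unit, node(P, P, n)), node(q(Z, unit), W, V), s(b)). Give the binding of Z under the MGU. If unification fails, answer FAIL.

Decompose node/3: node(P, unit, Z) =?= node(s(4), unit, node(P, P, n)),  node(S, q(node(n, P, n), node(S, 4, 4)), s(W)) =?= node(q(Z, unit), W, V),  s(b) =?= s(b).
Decompose node/3: P =?= s(4),  unit =?= unit,  Z =?= node(P, P, n).
Bind P := s(4); substituting into the 2 remaining equations that mention P gives: Z =?= node(s(4), s(4), n),  node(S, q(node(n, s(4), n), node(S, 4, 4)), s(W)) =?= node(q(Z, unit), W, V).
Delete trivial equation unit =?= unit.
Bind Z := node(s(4), s(4), n); substituting into the one remaining equation that mentions Z gives: node(S, q(node(n, s(4), n), node(S, 4, 4)), s(W)) =?= node(q(node(s(4), s(4), n), unit), W, V).
Decompose node/3: S =?= q(node(s(4), s(4), n), unit),  q(node(n, s(4), n), node(S, 4, 4)) =?= W,  s(W) =?= V.
Bind S := q(node(s(4), s(4), n), unit); substituting into the one remaining equation that mentions S gives: q(node(n, s(4), n), node(q(node(s(4), s(4), n), unit), 4, 4)) =?= W.
Bind W := q(node(n, s(4), n), node(q(node(s(4), s(4), n), unit), 4, 4)); substituting into the one remaining equation that mentions W gives: s(q(node(n, s(4), n), node(q(node(s(4), s(4), n), unit), 4, 4))) =?= V.
Bind V := s(q(node(n, s(4), n), node(q(node(s(4), s(4), n), unit), 4, 4))); no other remaining equation mentions V.
Delete trivial equation s(b) =?= s(b).
MGU = { P -> s(4), Z -> node(s(4), s(4), n), S -> q(node(s(4), s(4), n), unit), W -> q(node(n, s(4), n), node(q(node(s(4), s(4), n), unit), 4, 4)), V -> s(q(node(n, s(4), n), node(q(node(s(4), s(4), n), unit), 4, 4))) }, so Z -> node(s(4), s(4), n).

node(s(4), s(4), n)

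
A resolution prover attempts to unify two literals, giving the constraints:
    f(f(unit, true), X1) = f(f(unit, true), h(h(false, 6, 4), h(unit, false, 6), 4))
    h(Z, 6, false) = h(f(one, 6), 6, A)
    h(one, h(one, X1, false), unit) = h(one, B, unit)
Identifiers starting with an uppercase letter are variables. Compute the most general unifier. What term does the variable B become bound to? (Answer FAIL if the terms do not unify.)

h(one, h(h(false, 6, 4), h(unit, false, 6), 4), false)

Decompose f/2: f(unit, true) = f(unit, true),  X1 = h(h(false, 6, 4), h(unit, false, 6), 4).
Delete trivial equation f(unit, true) = f(unit, true).
Bind X1 := h(h(false, 6, 4), h(unit, false, 6), 4); substituting into the one remaining equation that mentions X1 gives: h(one, h(one, h(h(false, 6, 4), h(unit, false, 6), 4), false), unit) = h(one, B, unit).
Decompose h/3: Z = f(one, 6),  6 = 6,  false = A.
Bind Z := f(one, 6); no other remaining equation mentions Z.
Delete trivial equation 6 = 6.
Bind A := false; no other remaining equation mentions A.
Decompose h/3: one = one,  h(one, h(h(false, 6, 4), h(unit, false, 6), 4), false) = B,  unit = unit.
Delete trivial equation one = one.
Bind B := h(one, h(h(false, 6, 4), h(unit, false, 6), 4), false); no other remaining equation mentions B.
Delete trivial equation unit = unit.
MGU = { X1 ↦ h(h(false, 6, 4), h(unit, false, 6), 4), Z ↦ f(one, 6), A ↦ false, B ↦ h(one, h(h(false, 6, 4), h(unit, false, 6), 4), false) }, so B ↦ h(one, h(h(false, 6, 4), h(unit, false, 6), 4), false).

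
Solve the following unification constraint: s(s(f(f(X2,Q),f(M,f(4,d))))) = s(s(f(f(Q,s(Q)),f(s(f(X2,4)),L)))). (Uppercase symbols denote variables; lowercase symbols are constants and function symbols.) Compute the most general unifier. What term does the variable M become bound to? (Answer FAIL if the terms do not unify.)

Decompose s/1: s(f(f(X2,Q),f(M,f(4,d)))) = s(f(f(Q,s(Q)),f(s(f(X2,4)),L))).
Decompose s/1: f(f(X2,Q),f(M,f(4,d))) = f(f(Q,s(Q)),f(s(f(X2,4)),L)).
Decompose f/2: f(X2,Q) = f(Q,s(Q)),  f(M,f(4,d)) = f(s(f(X2,4)),L).
Decompose f/2: X2 = Q,  Q = s(Q).
Bind X2 := Q; substituting into the one remaining equation that mentions X2 gives: f(M,f(4,d)) = f(s(f(Q,4)),L).
Occurs check fails: Q occurs in s(Q); the equation Q = s(Q) has no finite solution.

FAIL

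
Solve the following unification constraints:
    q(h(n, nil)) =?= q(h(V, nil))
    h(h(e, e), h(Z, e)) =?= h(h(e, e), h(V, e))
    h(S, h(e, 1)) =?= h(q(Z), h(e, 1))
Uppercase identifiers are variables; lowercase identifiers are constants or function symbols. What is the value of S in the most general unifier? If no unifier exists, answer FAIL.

q(n)

Decompose q/1: h(n, nil) =?= h(V, nil).
Decompose h/2: n =?= V,  nil =?= nil.
Bind V := n; substituting into the one remaining equation that mentions V gives: h(h(e, e), h(Z, e)) =?= h(h(e, e), h(n, e)).
Delete trivial equation nil =?= nil.
Decompose h/2: h(e, e) =?= h(e, e),  h(Z, e) =?= h(n, e).
Delete trivial equation h(e, e) =?= h(e, e).
Decompose h/2: Z =?= n,  e =?= e.
Bind Z := n; substituting into the one remaining equation that mentions Z gives: h(S, h(e, 1)) =?= h(q(n), h(e, 1)).
Delete trivial equation e =?= e.
Decompose h/2: S =?= q(n),  h(e, 1) =?= h(e, 1).
Bind S := q(n); no other remaining equation mentions S.
Delete trivial equation h(e, 1) =?= h(e, 1).
MGU = { V -> n, Z -> n, S -> q(n) }, so S -> q(n).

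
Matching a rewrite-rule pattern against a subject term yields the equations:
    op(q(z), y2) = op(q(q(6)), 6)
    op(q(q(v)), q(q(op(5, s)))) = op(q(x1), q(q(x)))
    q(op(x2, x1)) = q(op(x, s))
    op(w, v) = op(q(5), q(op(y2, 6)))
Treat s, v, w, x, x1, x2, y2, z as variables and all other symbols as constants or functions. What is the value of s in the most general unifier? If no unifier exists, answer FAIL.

q(q(op(6, 6)))

Decompose op/2: q(z) = q(q(6)),  y2 = 6.
Decompose q/1: z = q(6).
Bind z := q(6); no other remaining equation mentions z.
Bind y2 := 6; substituting into the one remaining equation that mentions y2 gives: op(w, v) = op(q(5), q(op(6, 6))).
Decompose op/2: q(q(v)) = q(x1),  q(q(op(5, s))) = q(q(x)).
Decompose q/1: q(v) = x1.
Bind x1 := q(v); substituting into the one remaining equation that mentions x1 gives: q(op(x2, q(v))) = q(op(x, s)).
Decompose q/1: q(op(5, s)) = q(x).
Decompose q/1: op(5, s) = x.
Bind x := op(5, s); substituting into the one remaining equation that mentions x gives: q(op(x2, q(v))) = q(op(op(5, s), s)).
Decompose q/1: op(x2, q(v)) = op(op(5, s), s).
Decompose op/2: x2 = op(5, s),  q(v) = s.
Bind x2 := op(5, s); no other remaining equation mentions x2.
Bind s := q(v); no other remaining equation mentions s. Substituting into the earlier bindings gives x := op(5, q(v)), x2 := op(5, q(v)).
Decompose op/2: w = q(5),  v = q(op(6, 6)).
Bind w := q(5); no other remaining equation mentions w.
Bind v := q(op(6, 6)). Substituting into the earlier bindings gives x1 := q(q(op(6, 6))), x := op(5, q(q(op(6, 6)))), x2 := op(5, q(q(op(6, 6)))), s := q(q(op(6, 6))).
MGU = { z ↦ q(6), y2 ↦ 6, x1 ↦ q(q(op(6, 6))), x ↦ op(5, q(q(op(6, 6)))), x2 ↦ op(5, q(q(op(6, 6)))), s ↦ q(q(op(6, 6))), w ↦ q(5), v ↦ q(op(6, 6)) }, so s ↦ q(q(op(6, 6))).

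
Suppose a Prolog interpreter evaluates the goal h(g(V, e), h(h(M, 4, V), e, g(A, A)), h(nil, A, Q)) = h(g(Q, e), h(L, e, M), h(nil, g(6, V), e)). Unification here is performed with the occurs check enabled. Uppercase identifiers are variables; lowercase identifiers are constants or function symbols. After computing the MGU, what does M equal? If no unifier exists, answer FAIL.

g(g(6, e), g(6, e))

Decompose h/3: g(V, e) = g(Q, e),  h(h(M, 4, V), e, g(A, A)) = h(L, e, M),  h(nil, A, Q) = h(nil, g(6, V), e).
Decompose g/2: V = Q,  e = e.
Bind V := Q; substituting into the 2 remaining equations that mention V gives: h(h(M, 4, Q), e, g(A, A)) = h(L, e, M),  h(nil, A, Q) = h(nil, g(6, Q), e).
Delete trivial equation e = e.
Decompose h/3: h(M, 4, Q) = L,  e = e,  g(A, A) = M.
Bind L := h(M, 4, Q); no other remaining equation mentions L.
Delete trivial equation e = e.
Bind M := g(A, A); no other remaining equation mentions M. Substituting into the earlier binding gives L := h(g(A, A), 4, Q).
Decompose h/3: nil = nil,  A = g(6, Q),  Q = e.
Delete trivial equation nil = nil.
Bind A := g(6, Q); no other remaining equation mentions A. Substituting into the earlier bindings gives L := h(g(g(6, Q), g(6, Q)), 4, Q), M := g(g(6, Q), g(6, Q)).
Bind Q := e. Substituting into the earlier bindings gives V := e, L := h(g(g(6, e), g(6, e)), 4, e), M := g(g(6, e), g(6, e)), A := g(6, e).
MGU = { V = e, L = h(g(g(6, e), g(6, e)), 4, e), M = g(g(6, e), g(6, e)), A = g(6, e), Q = e }, so M = g(g(6, e), g(6, e)).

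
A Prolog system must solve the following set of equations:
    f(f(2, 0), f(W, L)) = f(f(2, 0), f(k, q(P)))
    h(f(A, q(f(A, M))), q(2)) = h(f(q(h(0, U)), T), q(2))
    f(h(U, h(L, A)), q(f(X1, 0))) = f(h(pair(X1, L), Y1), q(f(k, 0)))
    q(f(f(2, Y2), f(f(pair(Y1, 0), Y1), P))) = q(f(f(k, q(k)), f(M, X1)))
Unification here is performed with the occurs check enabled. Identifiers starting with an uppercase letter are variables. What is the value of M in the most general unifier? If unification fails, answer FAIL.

FAIL

Decompose f/2: f(2, 0) = f(2, 0),  f(W, L) = f(k, q(P)).
Delete trivial equation f(2, 0) = f(2, 0).
Decompose f/2: W = k,  L = q(P).
Bind W := k; no other remaining equation mentions W.
Bind L := q(P); substituting into the one remaining equation that mentions L gives: f(h(U, h(q(P), A)), q(f(X1, 0))) = f(h(pair(X1, q(P)), Y1), q(f(k, 0))).
Decompose h/2: f(A, q(f(A, M))) = f(q(h(0, U)), T),  q(2) = q(2).
Decompose f/2: A = q(h(0, U)),  q(f(A, M)) = T.
Bind A := q(h(0, U)); substituting into the 2 remaining equations that mention A gives: q(f(q(h(0, U)), M)) = T,  f(h(U, h(q(P), q(h(0, U)))), q(f(X1, 0))) = f(h(pair(X1, q(P)), Y1), q(f(k, 0))).
Bind T := q(f(q(h(0, U)), M)); no other remaining equation mentions T.
Delete trivial equation q(2) = q(2).
Decompose f/2: h(U, h(q(P), q(h(0, U)))) = h(pair(X1, q(P)), Y1),  q(f(X1, 0)) = q(f(k, 0)).
Decompose h/2: U = pair(X1, q(P)),  h(q(P), q(h(0, U))) = Y1.
Bind U := pair(X1, q(P)); substituting into the one remaining equation that mentions U gives: h(q(P), q(h(0, pair(X1, q(P))))) = Y1. Substituting into the earlier bindings gives A := q(h(0, pair(X1, q(P)))), T := q(f(q(h(0, pair(X1, q(P)))), M)).
Bind Y1 := h(q(P), q(h(0, pair(X1, q(P))))); substituting into the one remaining equation that mentions Y1 gives: q(f(f(2, Y2), f(f(pair(h(q(P), q(h(0, pair(X1, q(P))))), 0), h(q(P), q(h(0, pair(X1, q(P)))))), P))) = q(f(f(k, q(k)), f(M, X1))).
Decompose q/1: f(X1, 0) = f(k, 0).
Decompose f/2: X1 = k,  0 = 0.
Bind X1 := k; substituting into the one remaining equation that mentions X1 gives: q(f(f(2, Y2), f(f(pair(h(q(P), q(h(0, pair(k, q(P))))), 0), h(q(P), q(h(0, pair(k, q(P)))))), P))) = q(f(f(k, q(k)), f(M, k))). Substituting into the earlier bindings gives A := q(h(0, pair(k, q(P)))), T := q(f(q(h(0, pair(k, q(P)))), M)), U := pair(k, q(P)), Y1 := h(q(P), q(h(0, pair(k, q(P))))).
Delete trivial equation 0 = 0.
Decompose q/1: f(f(2, Y2), f(f(pair(h(q(P), q(h(0, pair(k, q(P))))), 0), h(q(P), q(h(0, pair(k, q(P)))))), P)) = f(f(k, q(k)), f(M, k)).
Decompose f/2: f(2, Y2) = f(k, q(k)),  f(f(pair(h(q(P), q(h(0, pair(k, q(P))))), 0), h(q(P), q(h(0, pair(k, q(P)))))), P) = f(M, k).
Decompose f/2: 2 = k,  Y2 = q(k).
Clash: constants 2 and k differ; no unifier exists.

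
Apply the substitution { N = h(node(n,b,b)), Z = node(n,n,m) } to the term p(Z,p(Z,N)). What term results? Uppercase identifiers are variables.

p(node(n,n,m),p(node(n,n,m),h(node(n,b,b))))

Replace each occurrence of N with h(node(n,b,b)).
Replace each occurrence of Z with node(n,n,m).
Result: p(node(n,n,m),p(node(n,n,m),h(node(n,b,b)))).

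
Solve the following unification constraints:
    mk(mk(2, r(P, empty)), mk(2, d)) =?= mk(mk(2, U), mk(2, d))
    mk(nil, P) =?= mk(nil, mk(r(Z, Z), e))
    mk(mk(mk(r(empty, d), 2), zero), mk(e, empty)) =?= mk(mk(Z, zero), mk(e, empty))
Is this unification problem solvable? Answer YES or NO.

Decompose mk/2: mk(2, r(P, empty)) =?= mk(2, U),  mk(2, d) =?= mk(2, d).
Decompose mk/2: 2 =?= 2,  r(P, empty) =?= U.
Delete trivial equation 2 =?= 2.
Bind U := r(P, empty); no other remaining equation mentions U.
Delete trivial equation mk(2, d) =?= mk(2, d).
Decompose mk/2: nil =?= nil,  P =?= mk(r(Z, Z), e).
Delete trivial equation nil =?= nil.
Bind P := mk(r(Z, Z), e); no other remaining equation mentions P. Substituting into the earlier binding gives U := r(mk(r(Z, Z), e), empty).
Decompose mk/2: mk(mk(r(empty, d), 2), zero) =?= mk(Z, zero),  mk(e, empty) =?= mk(e, empty).
Decompose mk/2: mk(r(empty, d), 2) =?= Z,  zero =?= zero.
Bind Z := mk(r(empty, d), 2); no other remaining equation mentions Z. Substituting into the earlier bindings gives U := r(mk(r(mk(r(empty, d), 2), mk(r(empty, d), 2)), e), empty), P := mk(r(mk(r(empty, d), 2), mk(r(empty, d), 2)), e).
Delete trivial equation zero =?= zero.
Delete trivial equation mk(e, empty) =?= mk(e, empty).
No equations remain and no clash or occurs-check failure arose, so a unifier exists.

YES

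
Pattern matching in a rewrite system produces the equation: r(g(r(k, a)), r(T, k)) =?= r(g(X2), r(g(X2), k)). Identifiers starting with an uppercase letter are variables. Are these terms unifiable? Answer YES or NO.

Decompose r/2: g(r(k, a)) =?= g(X2),  r(T, k) =?= r(g(X2), k).
Decompose g/1: r(k, a) =?= X2.
Bind X2 := r(k, a); substituting into the remaining equation gives: r(T, k) =?= r(g(r(k, a)), k).
Decompose r/2: T =?= g(r(k, a)),  k =?= k.
Bind T := g(r(k, a)); no other remaining equation mentions T.
Delete trivial equation k =?= k.
No equations remain and no clash or occurs-check failure arose, so a unifier exists.

YES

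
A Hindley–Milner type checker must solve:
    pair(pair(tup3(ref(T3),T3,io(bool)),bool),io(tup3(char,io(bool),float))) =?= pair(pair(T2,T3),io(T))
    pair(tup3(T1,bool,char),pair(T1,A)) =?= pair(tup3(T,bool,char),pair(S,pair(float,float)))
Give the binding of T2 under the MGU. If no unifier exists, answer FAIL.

Decompose pair/2: pair(tup3(ref(T3),T3,io(bool)),bool) =?= pair(T2,T3),  io(tup3(char,io(bool),float)) =?= io(T).
Decompose pair/2: tup3(ref(T3),T3,io(bool)) =?= T2,  bool =?= T3.
Bind T2 := tup3(ref(T3),T3,io(bool)); no other remaining equation mentions T2.
Bind T3 := bool; no other remaining equation mentions T3. Substituting into the earlier binding gives T2 := tup3(ref(bool),bool,io(bool)).
Decompose io/1: tup3(char,io(bool),float) =?= T.
Bind T := tup3(char,io(bool),float); substituting into the remaining equation gives: pair(tup3(T1,bool,char),pair(T1,A)) =?= pair(tup3(tup3(char,io(bool),float),bool,char),pair(S,pair(float,float))).
Decompose pair/2: tup3(T1,bool,char) =?= tup3(tup3(char,io(bool),float),bool,char),  pair(T1,A) =?= pair(S,pair(float,float)).
Decompose tup3/3: T1 =?= tup3(char,io(bool),float),  bool =?= bool,  char =?= char.
Bind T1 := tup3(char,io(bool),float); substituting into the one remaining equation that mentions T1 gives: pair(tup3(char,io(bool),float),A) =?= pair(S,pair(float,float)).
Delete trivial equation bool =?= bool.
Delete trivial equation char =?= char.
Decompose pair/2: tup3(char,io(bool),float) =?= S,  A =?= pair(float,float).
Bind S := tup3(char,io(bool),float); no other remaining equation mentions S.
Bind A := pair(float,float).
MGU = { T2 -> tup3(ref(bool),bool,io(bool)), T3 -> bool, T -> tup3(char,io(bool),float), T1 -> tup3(char,io(bool),float), S -> tup3(char,io(bool),float), A -> pair(float,float) }, so T2 -> tup3(ref(bool),bool,io(bool)).

tup3(ref(bool),bool,io(bool))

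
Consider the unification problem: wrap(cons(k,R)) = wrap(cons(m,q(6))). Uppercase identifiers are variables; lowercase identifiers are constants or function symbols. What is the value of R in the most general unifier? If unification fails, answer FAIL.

Decompose wrap/1: cons(k,R) = cons(m,q(6)).
Decompose cons/2: k = m,  R = q(6).
Clash: constants k and m differ; no unifier exists.

FAIL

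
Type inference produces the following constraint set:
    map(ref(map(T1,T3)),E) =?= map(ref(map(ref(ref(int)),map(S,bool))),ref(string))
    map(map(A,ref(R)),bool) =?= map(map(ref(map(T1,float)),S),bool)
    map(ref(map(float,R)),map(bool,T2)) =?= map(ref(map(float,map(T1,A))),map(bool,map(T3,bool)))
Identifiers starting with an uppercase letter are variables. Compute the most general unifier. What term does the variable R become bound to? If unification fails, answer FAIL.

map(ref(ref(int)),ref(map(ref(ref(int)),float)))

Decompose map/2: ref(map(T1,T3)) =?= ref(map(ref(ref(int)),map(S,bool))),  E =?= ref(string).
Decompose ref/1: map(T1,T3) =?= map(ref(ref(int)),map(S,bool)).
Decompose map/2: T1 =?= ref(ref(int)),  T3 =?= map(S,bool).
Bind T1 := ref(ref(int)); substituting into the 2 remaining equations that mention T1 gives: map(map(A,ref(R)),bool) =?= map(map(ref(map(ref(ref(int)),float)),S),bool),  map(ref(map(float,R)),map(bool,T2)) =?= map(ref(map(float,map(ref(ref(int)),A))),map(bool,map(T3,bool))).
Bind T3 := map(S,bool); substituting into the one remaining equation that mentions T3 gives: map(ref(map(float,R)),map(bool,T2)) =?= map(ref(map(float,map(ref(ref(int)),A))),map(bool,map(map(S,bool),bool))).
Bind E := ref(string); no other remaining equation mentions E.
Decompose map/2: map(A,ref(R)) =?= map(ref(map(ref(ref(int)),float)),S),  bool =?= bool.
Decompose map/2: A =?= ref(map(ref(ref(int)),float)),  ref(R) =?= S.
Bind A := ref(map(ref(ref(int)),float)); substituting into the one remaining equation that mentions A gives: map(ref(map(float,R)),map(bool,T2)) =?= map(ref(map(float,map(ref(ref(int)),ref(map(ref(ref(int)),float))))),map(bool,map(map(S,bool),bool))).
Bind S := ref(R); substituting into the one remaining equation that mentions S gives: map(ref(map(float,R)),map(bool,T2)) =?= map(ref(map(float,map(ref(ref(int)),ref(map(ref(ref(int)),float))))),map(bool,map(map(ref(R),bool),bool))). Substituting into the earlier binding gives T3 := map(ref(R),bool).
Delete trivial equation bool =?= bool.
Decompose map/2: ref(map(float,R)) =?= ref(map(float,map(ref(ref(int)),ref(map(ref(ref(int)),float))))),  map(bool,T2) =?= map(bool,map(map(ref(R),bool),bool)).
Decompose ref/1: map(float,R) =?= map(float,map(ref(ref(int)),ref(map(ref(ref(int)),float)))).
Decompose map/2: float =?= float,  R =?= map(ref(ref(int)),ref(map(ref(ref(int)),float))).
Delete trivial equation float =?= float.
Bind R := map(ref(ref(int)),ref(map(ref(ref(int)),float))); substituting into the remaining equation gives: map(bool,T2) =?= map(bool,map(map(ref(map(ref(ref(int)),ref(map(ref(ref(int)),float)))),bool),bool)). Substituting into the earlier bindings gives T3 := map(ref(map(ref(ref(int)),ref(map(ref(ref(int)),float)))),bool), S := ref(map(ref(ref(int)),ref(map(ref(ref(int)),float)))).
Decompose map/2: bool =?= bool,  T2 =?= map(map(ref(map(ref(ref(int)),ref(map(ref(ref(int)),float)))),bool),bool).
Delete trivial equation bool =?= bool.
Bind T2 := map(map(ref(map(ref(ref(int)),ref(map(ref(ref(int)),float)))),bool),bool).
MGU = { T1 ↦ ref(ref(int)), T3 ↦ map(ref(map(ref(ref(int)),ref(map(ref(ref(int)),float)))),bool), E ↦ ref(string), A ↦ ref(map(ref(ref(int)),float)), S ↦ ref(map(ref(ref(int)),ref(map(ref(ref(int)),float)))), R ↦ map(ref(ref(int)),ref(map(ref(ref(int)),float))), T2 ↦ map(map(ref(map(ref(ref(int)),ref(map(ref(ref(int)),float)))),bool),bool) }, so R ↦ map(ref(ref(int)),ref(map(ref(ref(int)),float))).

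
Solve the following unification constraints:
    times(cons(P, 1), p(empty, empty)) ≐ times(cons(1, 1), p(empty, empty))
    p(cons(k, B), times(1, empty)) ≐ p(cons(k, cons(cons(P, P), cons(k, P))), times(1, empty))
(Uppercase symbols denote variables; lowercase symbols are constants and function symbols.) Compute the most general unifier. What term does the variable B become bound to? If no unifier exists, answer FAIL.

cons(cons(1, 1), cons(k, 1))

Decompose times/2: cons(P, 1) ≐ cons(1, 1),  p(empty, empty) ≐ p(empty, empty).
Decompose cons/2: P ≐ 1,  1 ≐ 1.
Bind P := 1; substituting into the one remaining equation that mentions P gives: p(cons(k, B), times(1, empty)) ≐ p(cons(k, cons(cons(1, 1), cons(k, 1))), times(1, empty)).
Delete trivial equation 1 ≐ 1.
Delete trivial equation p(empty, empty) ≐ p(empty, empty).
Decompose p/2: cons(k, B) ≐ cons(k, cons(cons(1, 1), cons(k, 1))),  times(1, empty) ≐ times(1, empty).
Decompose cons/2: k ≐ k,  B ≐ cons(cons(1, 1), cons(k, 1)).
Delete trivial equation k ≐ k.
Bind B := cons(cons(1, 1), cons(k, 1)); no other remaining equation mentions B.
Delete trivial equation times(1, empty) ≐ times(1, empty).
MGU = { P -> 1, B -> cons(cons(1, 1), cons(k, 1)) }, so B -> cons(cons(1, 1), cons(k, 1)).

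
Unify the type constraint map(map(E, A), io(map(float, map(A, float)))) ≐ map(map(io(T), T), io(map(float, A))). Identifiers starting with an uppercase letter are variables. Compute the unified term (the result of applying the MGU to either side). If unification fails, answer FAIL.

Decompose map/2: map(E, A) ≐ map(io(T), T),  io(map(float, map(A, float))) ≐ io(map(float, A)).
Decompose map/2: E ≐ io(T),  A ≐ T.
Bind E := io(T); no other remaining equation mentions E.
Bind A := T; substituting into the remaining equation gives: io(map(float, map(T, float))) ≐ io(map(float, T)).
Decompose io/1: map(float, map(T, float)) ≐ map(float, T).
Decompose map/2: float ≐ float,  map(T, float) ≐ T.
Delete trivial equation float ≐ float.
Occurs check fails: T occurs in map(T, float); the equation T ≐ map(T, float) has no finite solution.

FAIL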